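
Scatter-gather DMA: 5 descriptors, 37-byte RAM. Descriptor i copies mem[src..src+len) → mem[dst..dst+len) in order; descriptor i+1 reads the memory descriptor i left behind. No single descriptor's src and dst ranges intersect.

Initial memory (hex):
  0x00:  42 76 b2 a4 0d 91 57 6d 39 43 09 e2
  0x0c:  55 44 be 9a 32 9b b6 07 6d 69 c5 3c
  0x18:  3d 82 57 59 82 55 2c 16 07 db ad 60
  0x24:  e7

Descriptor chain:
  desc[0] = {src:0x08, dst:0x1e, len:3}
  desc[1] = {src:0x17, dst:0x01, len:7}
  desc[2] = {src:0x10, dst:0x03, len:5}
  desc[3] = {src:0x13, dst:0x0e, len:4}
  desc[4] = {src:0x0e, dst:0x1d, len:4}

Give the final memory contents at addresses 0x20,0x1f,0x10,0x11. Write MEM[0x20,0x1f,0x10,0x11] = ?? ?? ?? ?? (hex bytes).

MEM[0x20,0x1f,0x10,0x11] = c5 69 69 c5

[0] 0x08->0x1e len=3 : 39 43 09
[1] 0x17->0x01 len=7 : 3c 3d 82 57 59 82 55
[2] 0x10->0x03 len=5 : 32 9b b6 07 6d
[3] 0x13->0x0e len=4 : 07 6d 69 c5
[4] 0x0e->0x1d len=4 : 07 6d 69 c5
query mem[0x20]=0xc5, mem[0x1f]=0x69, mem[0x10]=0x69, mem[0x11]=0xc5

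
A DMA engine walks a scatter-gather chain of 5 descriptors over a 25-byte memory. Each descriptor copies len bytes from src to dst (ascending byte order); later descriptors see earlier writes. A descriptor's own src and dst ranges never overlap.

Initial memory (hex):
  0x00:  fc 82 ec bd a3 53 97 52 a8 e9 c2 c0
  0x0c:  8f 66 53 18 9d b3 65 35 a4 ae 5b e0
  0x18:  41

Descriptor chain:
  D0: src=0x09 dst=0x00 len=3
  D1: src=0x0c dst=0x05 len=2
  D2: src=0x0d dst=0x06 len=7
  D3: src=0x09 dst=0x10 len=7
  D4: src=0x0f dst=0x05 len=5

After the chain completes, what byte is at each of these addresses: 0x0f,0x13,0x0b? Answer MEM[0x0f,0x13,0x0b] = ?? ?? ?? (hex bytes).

#0 dst[0x00+3] := {0xe9,0xc2,0xc0}
#1 dst[0x05+2] := {0x8f,0x66}
#2 dst[0x06+7] := {0x66,0x53,0x18,0x9d,0xb3,0x65,0x35}
#3 dst[0x10+7] := {0x9d,0xb3,0x65,0x35,0x66,0x53,0x18}
#4 dst[0x05+5] := {0x18,0x9d,0xb3,0x65,0x35}
query mem[0x0f]=0x18, mem[0x13]=0x35, mem[0x0b]=0x65

MEM[0x0f,0x13,0x0b] = 18 35 65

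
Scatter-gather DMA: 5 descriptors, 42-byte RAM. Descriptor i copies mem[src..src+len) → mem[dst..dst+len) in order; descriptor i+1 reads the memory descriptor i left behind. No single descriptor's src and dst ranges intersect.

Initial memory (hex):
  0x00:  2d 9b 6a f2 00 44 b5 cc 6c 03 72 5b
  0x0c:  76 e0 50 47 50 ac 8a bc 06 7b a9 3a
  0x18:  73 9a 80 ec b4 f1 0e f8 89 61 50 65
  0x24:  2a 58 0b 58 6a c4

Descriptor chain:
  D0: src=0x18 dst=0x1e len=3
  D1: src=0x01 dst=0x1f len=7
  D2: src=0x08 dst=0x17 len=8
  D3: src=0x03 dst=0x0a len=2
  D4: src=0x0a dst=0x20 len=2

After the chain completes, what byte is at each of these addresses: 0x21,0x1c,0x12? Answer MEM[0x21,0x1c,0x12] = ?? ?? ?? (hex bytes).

MEM[0x21,0x1c,0x12] = 00 e0 8a

  after D0: wrote 3B at 0x1e = 739a80
  after D1: wrote 7B at 0x1f = 9b6af20044b5cc
  after D2: wrote 8B at 0x17 = 6c03725b76e05047
  after D3: wrote 2B at 0x0a = f200
  after D4: wrote 2B at 0x20 = f200
query mem[0x21]=0x00, mem[0x1c]=0xe0, mem[0x12]=0x8a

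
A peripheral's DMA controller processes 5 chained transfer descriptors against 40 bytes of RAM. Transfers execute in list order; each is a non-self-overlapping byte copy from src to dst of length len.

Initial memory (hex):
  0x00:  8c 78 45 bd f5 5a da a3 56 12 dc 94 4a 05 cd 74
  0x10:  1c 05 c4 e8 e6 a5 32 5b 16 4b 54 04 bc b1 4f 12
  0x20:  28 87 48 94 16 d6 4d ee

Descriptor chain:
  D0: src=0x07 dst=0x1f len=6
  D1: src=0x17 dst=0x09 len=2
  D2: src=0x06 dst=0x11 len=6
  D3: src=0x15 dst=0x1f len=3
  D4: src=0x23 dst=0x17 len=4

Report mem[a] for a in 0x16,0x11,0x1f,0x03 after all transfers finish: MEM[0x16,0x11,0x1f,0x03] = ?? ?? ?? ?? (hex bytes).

MEM[0x16,0x11,0x1f,0x03] = 94 da 16 bd

#0 dst[0x1f+6] := {0xa3,0x56,0x12,0xdc,0x94,0x4a}
#1 dst[0x09+2] := {0x5b,0x16}
#2 dst[0x11+6] := {0xda,0xa3,0x56,0x5b,0x16,0x94}
#3 dst[0x1f+3] := {0x16,0x94,0x5b}
#4 dst[0x17+4] := {0x94,0x4a,0xd6,0x4d}
query mem[0x16]=0x94, mem[0x11]=0xda, mem[0x1f]=0x16, mem[0x03]=0xbd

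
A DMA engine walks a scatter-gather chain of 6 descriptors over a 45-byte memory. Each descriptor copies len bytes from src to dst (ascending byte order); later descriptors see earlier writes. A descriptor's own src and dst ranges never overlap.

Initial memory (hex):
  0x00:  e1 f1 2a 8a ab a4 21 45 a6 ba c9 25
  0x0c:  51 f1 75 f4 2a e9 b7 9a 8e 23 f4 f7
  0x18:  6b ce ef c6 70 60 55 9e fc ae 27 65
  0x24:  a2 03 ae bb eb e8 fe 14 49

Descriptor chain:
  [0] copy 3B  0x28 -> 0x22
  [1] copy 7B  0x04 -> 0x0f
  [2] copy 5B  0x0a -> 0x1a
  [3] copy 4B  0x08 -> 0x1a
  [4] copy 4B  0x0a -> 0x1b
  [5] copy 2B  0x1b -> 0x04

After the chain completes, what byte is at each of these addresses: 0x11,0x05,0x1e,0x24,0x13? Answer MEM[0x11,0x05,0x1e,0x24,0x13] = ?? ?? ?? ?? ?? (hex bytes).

MEM[0x11,0x05,0x1e,0x24,0x13] = 21 25 f1 fe a6

#0 dst[0x22+3] := {0xeb,0xe8,0xfe}
#1 dst[0x0f+7] := {0xab,0xa4,0x21,0x45,0xa6,0xba,0xc9}
#2 dst[0x1a+5] := {0xc9,0x25,0x51,0xf1,0x75}
#3 dst[0x1a+4] := {0xa6,0xba,0xc9,0x25}
#4 dst[0x1b+4] := {0xc9,0x25,0x51,0xf1}
#5 dst[0x04+2] := {0xc9,0x25}
query mem[0x11]=0x21, mem[0x05]=0x25, mem[0x1e]=0xf1, mem[0x24]=0xfe, mem[0x13]=0xa6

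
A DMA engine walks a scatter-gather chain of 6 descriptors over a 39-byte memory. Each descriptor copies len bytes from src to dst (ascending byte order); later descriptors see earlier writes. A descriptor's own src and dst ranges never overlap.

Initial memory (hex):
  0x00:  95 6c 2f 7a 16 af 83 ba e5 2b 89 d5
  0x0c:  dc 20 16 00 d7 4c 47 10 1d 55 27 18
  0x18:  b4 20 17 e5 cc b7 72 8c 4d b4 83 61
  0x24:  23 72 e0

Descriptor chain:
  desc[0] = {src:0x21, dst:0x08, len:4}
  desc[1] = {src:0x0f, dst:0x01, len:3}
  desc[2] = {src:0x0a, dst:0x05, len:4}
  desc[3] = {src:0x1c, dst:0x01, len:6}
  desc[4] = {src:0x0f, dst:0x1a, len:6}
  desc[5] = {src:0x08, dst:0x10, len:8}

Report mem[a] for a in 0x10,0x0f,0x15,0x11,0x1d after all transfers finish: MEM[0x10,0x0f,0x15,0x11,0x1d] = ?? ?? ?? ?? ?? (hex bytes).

MEM[0x10,0x0f,0x15,0x11,0x1d] = 20 00 20 83 47

D0: mem[0x08..0x0b] <- [b4 83 61 23]
D1: mem[0x01..0x03] <- [00 d7 4c]
D2: mem[0x05..0x08] <- [61 23 dc 20]
D3: mem[0x01..0x06] <- [cc b7 72 8c 4d b4]
D4: mem[0x1a..0x1f] <- [00 d7 4c 47 10 1d]
D5: mem[0x10..0x17] <- [20 83 61 23 dc 20 16 00]
query mem[0x10]=0x20, mem[0x0f]=0x00, mem[0x15]=0x20, mem[0x11]=0x83, mem[0x1d]=0x47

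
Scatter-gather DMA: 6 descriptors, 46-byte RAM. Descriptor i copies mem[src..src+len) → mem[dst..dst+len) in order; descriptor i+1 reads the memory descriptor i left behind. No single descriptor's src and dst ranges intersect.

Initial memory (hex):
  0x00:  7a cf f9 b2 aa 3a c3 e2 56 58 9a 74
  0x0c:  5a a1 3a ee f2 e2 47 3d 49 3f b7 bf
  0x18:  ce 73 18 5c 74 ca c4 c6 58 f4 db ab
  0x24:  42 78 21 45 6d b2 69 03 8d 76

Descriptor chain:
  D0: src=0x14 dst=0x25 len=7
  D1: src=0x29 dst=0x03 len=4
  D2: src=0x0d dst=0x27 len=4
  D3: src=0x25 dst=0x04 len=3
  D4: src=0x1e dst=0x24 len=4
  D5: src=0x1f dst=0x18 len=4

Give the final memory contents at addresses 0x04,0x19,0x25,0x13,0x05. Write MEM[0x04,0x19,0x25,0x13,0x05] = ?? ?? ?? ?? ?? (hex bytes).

MEM[0x04,0x19,0x25,0x13,0x05] = 49 58 c6 3d 3f

  after D0: wrote 7B at 0x25 = 493fb7bfce7318
  after D1: wrote 4B at 0x03 = ce73188d
  after D2: wrote 4B at 0x27 = a13aeef2
  after D3: wrote 3B at 0x04 = 493fa1
  after D4: wrote 4B at 0x24 = c4c658f4
  after D5: wrote 4B at 0x18 = c658f4db
query mem[0x04]=0x49, mem[0x19]=0x58, mem[0x25]=0xc6, mem[0x13]=0x3d, mem[0x05]=0x3f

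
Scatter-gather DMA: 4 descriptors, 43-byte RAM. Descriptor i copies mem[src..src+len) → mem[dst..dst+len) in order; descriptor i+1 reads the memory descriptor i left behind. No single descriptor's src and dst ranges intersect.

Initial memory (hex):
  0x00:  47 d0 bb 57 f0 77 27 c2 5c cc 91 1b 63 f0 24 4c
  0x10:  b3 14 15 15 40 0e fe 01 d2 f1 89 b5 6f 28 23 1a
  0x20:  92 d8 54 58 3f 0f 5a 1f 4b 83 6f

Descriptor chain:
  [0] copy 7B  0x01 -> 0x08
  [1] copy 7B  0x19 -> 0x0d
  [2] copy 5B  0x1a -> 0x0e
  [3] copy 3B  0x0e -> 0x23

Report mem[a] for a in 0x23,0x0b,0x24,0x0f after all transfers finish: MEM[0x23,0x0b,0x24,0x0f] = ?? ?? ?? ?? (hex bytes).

MEM[0x23,0x0b,0x24,0x0f] = 89 f0 b5 b5

[0] 0x01->0x08 len=7 : d0 bb 57 f0 77 27 c2
[1] 0x19->0x0d len=7 : f1 89 b5 6f 28 23 1a
[2] 0x1a->0x0e len=5 : 89 b5 6f 28 23
[3] 0x0e->0x23 len=3 : 89 b5 6f
query mem[0x23]=0x89, mem[0x0b]=0xf0, mem[0x24]=0xb5, mem[0x0f]=0xb5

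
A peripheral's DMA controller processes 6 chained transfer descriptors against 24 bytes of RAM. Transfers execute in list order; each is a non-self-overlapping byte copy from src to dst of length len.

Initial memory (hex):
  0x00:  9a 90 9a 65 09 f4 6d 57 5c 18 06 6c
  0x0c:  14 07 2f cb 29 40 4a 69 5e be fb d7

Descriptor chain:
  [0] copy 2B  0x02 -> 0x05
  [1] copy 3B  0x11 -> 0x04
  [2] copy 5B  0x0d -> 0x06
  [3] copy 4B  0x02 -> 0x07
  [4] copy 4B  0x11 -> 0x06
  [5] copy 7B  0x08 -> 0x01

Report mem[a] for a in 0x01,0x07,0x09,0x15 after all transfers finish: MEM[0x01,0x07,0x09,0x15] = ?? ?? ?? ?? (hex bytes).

MEM[0x01,0x07,0x09,0x15] = 69 2f 5e be

D0: mem[0x05..0x06] <- [9a 65]
D1: mem[0x04..0x06] <- [40 4a 69]
D2: mem[0x06..0x0a] <- [07 2f cb 29 40]
D3: mem[0x07..0x0a] <- [9a 65 40 4a]
D4: mem[0x06..0x09] <- [40 4a 69 5e]
D5: mem[0x01..0x07] <- [69 5e 4a 6c 14 07 2f]
query mem[0x01]=0x69, mem[0x07]=0x2f, mem[0x09]=0x5e, mem[0x15]=0xbe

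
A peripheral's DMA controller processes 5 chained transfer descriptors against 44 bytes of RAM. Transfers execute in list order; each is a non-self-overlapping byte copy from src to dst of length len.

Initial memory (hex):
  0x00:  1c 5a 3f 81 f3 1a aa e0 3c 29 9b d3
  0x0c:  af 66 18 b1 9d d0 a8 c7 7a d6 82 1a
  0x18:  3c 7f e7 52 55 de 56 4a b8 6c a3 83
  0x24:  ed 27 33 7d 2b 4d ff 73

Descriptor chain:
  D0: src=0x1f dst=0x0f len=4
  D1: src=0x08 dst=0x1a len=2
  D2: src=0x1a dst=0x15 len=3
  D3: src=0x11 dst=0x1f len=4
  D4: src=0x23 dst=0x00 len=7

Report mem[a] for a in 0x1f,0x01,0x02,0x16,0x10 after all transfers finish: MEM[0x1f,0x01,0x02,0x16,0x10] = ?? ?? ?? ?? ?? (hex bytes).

MEM[0x1f,0x01,0x02,0x16,0x10] = 6c ed 27 29 b8

#0 dst[0x0f+4] := {0x4a,0xb8,0x6c,0xa3}
#1 dst[0x1a+2] := {0x3c,0x29}
#2 dst[0x15+3] := {0x3c,0x29,0x55}
#3 dst[0x1f+4] := {0x6c,0xa3,0xc7,0x7a}
#4 dst[0x00+7] := {0x83,0xed,0x27,0x33,0x7d,0x2b,0x4d}
query mem[0x1f]=0x6c, mem[0x01]=0xed, mem[0x02]=0x27, mem[0x16]=0x29, mem[0x10]=0xb8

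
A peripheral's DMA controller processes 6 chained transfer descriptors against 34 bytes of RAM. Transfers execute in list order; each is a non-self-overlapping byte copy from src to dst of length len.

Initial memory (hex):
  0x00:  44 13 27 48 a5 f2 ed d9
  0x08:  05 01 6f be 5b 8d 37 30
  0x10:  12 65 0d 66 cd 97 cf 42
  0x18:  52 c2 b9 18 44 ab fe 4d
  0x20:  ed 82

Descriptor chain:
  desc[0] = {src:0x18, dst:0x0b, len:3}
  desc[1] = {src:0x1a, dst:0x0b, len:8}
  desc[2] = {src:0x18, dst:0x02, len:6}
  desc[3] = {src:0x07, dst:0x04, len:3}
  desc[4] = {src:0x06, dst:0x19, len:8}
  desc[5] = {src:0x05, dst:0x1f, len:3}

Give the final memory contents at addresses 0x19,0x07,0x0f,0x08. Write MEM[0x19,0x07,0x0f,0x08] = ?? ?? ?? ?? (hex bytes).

MEM[0x19,0x07,0x0f,0x08] = 01 ab fe 05

  after D0: wrote 3B at 0x0b = 52c2b9
  after D1: wrote 8B at 0x0b = b91844abfe4ded82
  after D2: wrote 6B at 0x02 = 52c2b91844ab
  after D3: wrote 3B at 0x04 = ab0501
  after D4: wrote 8B at 0x19 = 01ab05016fb91844
  after D5: wrote 3B at 0x1f = 0501ab
query mem[0x19]=0x01, mem[0x07]=0xab, mem[0x0f]=0xfe, mem[0x08]=0x05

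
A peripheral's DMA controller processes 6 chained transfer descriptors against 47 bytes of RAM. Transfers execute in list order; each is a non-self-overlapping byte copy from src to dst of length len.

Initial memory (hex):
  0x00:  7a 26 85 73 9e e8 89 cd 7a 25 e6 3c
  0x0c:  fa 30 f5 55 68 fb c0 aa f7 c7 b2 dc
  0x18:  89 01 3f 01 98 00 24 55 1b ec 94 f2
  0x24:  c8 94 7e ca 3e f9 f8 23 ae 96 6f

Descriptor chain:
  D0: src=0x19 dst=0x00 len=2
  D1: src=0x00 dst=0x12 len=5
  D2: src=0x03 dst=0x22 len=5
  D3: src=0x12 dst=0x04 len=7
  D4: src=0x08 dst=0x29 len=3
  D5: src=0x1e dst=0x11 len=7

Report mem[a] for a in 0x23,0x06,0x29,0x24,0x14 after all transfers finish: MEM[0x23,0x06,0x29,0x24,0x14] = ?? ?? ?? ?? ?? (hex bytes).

MEM[0x23,0x06,0x29,0x24,0x14] = 9e 85 9e e8 ec

  after D0: wrote 2B at 0x00 = 013f
  after D1: wrote 5B at 0x12 = 013f85739e
  after D2: wrote 5B at 0x22 = 739ee889cd
  after D3: wrote 7B at 0x04 = 013f85739edc89
  after D4: wrote 3B at 0x29 = 9edc89
  after D5: wrote 7B at 0x11 = 24551bec739ee8
query mem[0x23]=0x9e, mem[0x06]=0x85, mem[0x29]=0x9e, mem[0x24]=0xe8, mem[0x14]=0xec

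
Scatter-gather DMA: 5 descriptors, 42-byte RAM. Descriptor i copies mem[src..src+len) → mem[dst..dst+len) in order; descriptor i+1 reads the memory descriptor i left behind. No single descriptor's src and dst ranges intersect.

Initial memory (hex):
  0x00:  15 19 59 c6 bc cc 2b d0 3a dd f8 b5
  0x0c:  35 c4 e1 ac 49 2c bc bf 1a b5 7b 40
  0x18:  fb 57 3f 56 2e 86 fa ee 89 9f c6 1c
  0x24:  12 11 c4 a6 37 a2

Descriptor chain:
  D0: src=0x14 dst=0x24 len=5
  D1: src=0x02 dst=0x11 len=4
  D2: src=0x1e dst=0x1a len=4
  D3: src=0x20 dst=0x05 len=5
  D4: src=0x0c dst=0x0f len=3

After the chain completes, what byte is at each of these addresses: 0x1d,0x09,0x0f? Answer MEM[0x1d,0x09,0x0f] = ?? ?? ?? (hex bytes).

[0] 0x14->0x24 len=5 : 1a b5 7b 40 fb
[1] 0x02->0x11 len=4 : 59 c6 bc cc
[2] 0x1e->0x1a len=4 : fa ee 89 9f
[3] 0x20->0x05 len=5 : 89 9f c6 1c 1a
[4] 0x0c->0x0f len=3 : 35 c4 e1
query mem[0x1d]=0x9f, mem[0x09]=0x1a, mem[0x0f]=0x35

MEM[0x1d,0x09,0x0f] = 9f 1a 35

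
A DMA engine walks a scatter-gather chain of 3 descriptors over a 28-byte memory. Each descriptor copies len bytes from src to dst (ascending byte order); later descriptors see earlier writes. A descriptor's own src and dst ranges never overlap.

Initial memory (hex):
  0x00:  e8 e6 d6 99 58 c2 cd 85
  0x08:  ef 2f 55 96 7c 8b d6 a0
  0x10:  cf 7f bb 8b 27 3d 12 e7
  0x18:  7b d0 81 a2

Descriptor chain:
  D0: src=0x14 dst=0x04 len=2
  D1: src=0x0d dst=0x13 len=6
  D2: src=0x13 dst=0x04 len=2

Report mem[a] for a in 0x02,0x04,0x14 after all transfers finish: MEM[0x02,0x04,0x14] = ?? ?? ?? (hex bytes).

MEM[0x02,0x04,0x14] = d6 8b d6

#0 dst[0x04+2] := {0x27,0x3d}
#1 dst[0x13+6] := {0x8b,0xd6,0xa0,0xcf,0x7f,0xbb}
#2 dst[0x04+2] := {0x8b,0xd6}
query mem[0x02]=0xd6, mem[0x04]=0x8b, mem[0x14]=0xd6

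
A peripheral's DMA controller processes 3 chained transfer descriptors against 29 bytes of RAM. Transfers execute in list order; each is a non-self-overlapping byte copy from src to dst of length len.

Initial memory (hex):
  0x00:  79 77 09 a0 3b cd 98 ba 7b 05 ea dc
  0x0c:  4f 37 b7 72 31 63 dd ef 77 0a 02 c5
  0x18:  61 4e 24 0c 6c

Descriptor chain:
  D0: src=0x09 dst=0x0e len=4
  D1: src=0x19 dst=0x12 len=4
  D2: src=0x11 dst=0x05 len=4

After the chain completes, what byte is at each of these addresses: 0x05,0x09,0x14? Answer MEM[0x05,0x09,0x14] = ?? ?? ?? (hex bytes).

MEM[0x05,0x09,0x14] = 4f 05 0c

[0] 0x09->0x0e len=4 : 05 ea dc 4f
[1] 0x19->0x12 len=4 : 4e 24 0c 6c
[2] 0x11->0x05 len=4 : 4f 4e 24 0c
query mem[0x05]=0x4f, mem[0x09]=0x05, mem[0x14]=0x0c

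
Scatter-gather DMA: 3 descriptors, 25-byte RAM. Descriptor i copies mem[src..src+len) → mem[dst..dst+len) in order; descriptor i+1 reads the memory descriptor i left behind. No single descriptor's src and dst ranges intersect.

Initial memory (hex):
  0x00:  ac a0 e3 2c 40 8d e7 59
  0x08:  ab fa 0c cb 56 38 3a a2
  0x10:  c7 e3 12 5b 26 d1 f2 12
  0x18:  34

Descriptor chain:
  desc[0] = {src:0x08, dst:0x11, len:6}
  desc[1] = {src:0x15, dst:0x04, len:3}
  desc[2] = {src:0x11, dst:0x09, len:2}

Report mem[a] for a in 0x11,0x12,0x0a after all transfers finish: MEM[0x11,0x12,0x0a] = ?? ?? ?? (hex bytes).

MEM[0x11,0x12,0x0a] = ab fa fa

[0] 0x08->0x11 len=6 : ab fa 0c cb 56 38
[1] 0x15->0x04 len=3 : 56 38 12
[2] 0x11->0x09 len=2 : ab fa
query mem[0x11]=0xab, mem[0x12]=0xfa, mem[0x0a]=0xfa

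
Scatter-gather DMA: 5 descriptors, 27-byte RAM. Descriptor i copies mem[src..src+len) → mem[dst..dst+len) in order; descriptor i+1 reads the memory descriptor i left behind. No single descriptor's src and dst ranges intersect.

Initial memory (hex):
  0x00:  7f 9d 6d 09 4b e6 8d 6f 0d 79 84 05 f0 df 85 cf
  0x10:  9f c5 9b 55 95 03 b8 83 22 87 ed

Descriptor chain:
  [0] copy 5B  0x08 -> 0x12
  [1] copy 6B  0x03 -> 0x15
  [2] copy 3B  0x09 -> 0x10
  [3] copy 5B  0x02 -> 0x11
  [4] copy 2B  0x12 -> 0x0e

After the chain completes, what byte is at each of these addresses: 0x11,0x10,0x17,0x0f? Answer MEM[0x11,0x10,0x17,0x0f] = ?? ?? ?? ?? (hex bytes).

#0 dst[0x12+5] := {0x0d,0x79,0x84,0x05,0xf0}
#1 dst[0x15+6] := {0x09,0x4b,0xe6,0x8d,0x6f,0x0d}
#2 dst[0x10+3] := {0x79,0x84,0x05}
#3 dst[0x11+5] := {0x6d,0x09,0x4b,0xe6,0x8d}
#4 dst[0x0e+2] := {0x09,0x4b}
query mem[0x11]=0x6d, mem[0x10]=0x79, mem[0x17]=0xe6, mem[0x0f]=0x4b

MEM[0x11,0x10,0x17,0x0f] = 6d 79 e6 4b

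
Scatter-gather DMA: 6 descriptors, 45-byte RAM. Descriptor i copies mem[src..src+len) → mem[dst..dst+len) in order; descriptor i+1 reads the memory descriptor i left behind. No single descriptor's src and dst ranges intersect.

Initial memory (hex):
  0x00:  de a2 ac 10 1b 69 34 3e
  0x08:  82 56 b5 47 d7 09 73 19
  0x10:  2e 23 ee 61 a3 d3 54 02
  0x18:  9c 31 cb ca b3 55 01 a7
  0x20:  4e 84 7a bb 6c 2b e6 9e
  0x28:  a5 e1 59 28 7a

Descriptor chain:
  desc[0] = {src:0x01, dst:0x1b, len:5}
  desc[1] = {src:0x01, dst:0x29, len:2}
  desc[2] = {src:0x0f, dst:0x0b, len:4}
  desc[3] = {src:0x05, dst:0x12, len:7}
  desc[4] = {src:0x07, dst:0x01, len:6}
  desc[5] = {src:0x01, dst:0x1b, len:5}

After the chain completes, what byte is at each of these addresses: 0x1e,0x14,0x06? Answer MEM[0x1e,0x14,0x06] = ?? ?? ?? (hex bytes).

  after D0: wrote 5B at 0x1b = a2ac101b69
  after D1: wrote 2B at 0x29 = a2ac
  after D2: wrote 4B at 0x0b = 192e23ee
  after D3: wrote 7B at 0x12 = 69343e8256b519
  after D4: wrote 6B at 0x01 = 3e8256b5192e
  after D5: wrote 5B at 0x1b = 3e8256b519
query mem[0x1e]=0xb5, mem[0x14]=0x3e, mem[0x06]=0x2e

MEM[0x1e,0x14,0x06] = b5 3e 2e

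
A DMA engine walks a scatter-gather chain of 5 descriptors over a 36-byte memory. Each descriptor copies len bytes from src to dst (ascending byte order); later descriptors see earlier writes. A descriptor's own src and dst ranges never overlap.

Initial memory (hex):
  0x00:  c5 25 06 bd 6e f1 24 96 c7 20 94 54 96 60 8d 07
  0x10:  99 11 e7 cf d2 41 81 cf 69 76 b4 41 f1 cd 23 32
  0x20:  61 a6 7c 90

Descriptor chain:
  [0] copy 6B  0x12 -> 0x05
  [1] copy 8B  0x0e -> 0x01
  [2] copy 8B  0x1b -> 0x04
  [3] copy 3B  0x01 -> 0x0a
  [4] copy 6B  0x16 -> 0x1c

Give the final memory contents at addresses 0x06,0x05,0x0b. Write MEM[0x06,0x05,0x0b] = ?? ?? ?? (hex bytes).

MEM[0x06,0x05,0x0b] = cd f1 07

#0 dst[0x05+6] := {0xe7,0xcf,0xd2,0x41,0x81,0xcf}
#1 dst[0x01+8] := {0x8d,0x07,0x99,0x11,0xe7,0xcf,0xd2,0x41}
#2 dst[0x04+8] := {0x41,0xf1,0xcd,0x23,0x32,0x61,0xa6,0x7c}
#3 dst[0x0a+3] := {0x8d,0x07,0x99}
#4 dst[0x1c+6] := {0x81,0xcf,0x69,0x76,0xb4,0x41}
query mem[0x06]=0xcd, mem[0x05]=0xf1, mem[0x0b]=0x07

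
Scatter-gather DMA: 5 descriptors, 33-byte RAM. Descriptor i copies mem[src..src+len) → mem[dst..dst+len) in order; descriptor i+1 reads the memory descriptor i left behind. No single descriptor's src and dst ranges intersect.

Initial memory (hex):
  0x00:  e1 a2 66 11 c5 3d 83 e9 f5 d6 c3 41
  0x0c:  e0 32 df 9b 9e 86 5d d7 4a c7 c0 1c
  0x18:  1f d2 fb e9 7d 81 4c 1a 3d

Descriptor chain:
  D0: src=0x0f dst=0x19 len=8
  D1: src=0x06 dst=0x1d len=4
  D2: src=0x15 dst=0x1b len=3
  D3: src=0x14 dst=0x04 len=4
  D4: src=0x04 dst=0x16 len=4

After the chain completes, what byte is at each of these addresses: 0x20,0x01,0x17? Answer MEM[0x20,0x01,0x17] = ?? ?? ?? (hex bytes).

MEM[0x20,0x01,0x17] = d6 a2 c7

D0: mem[0x19..0x20] <- [9b 9e 86 5d d7 4a c7 c0]
D1: mem[0x1d..0x20] <- [83 e9 f5 d6]
D2: mem[0x1b..0x1d] <- [c7 c0 1c]
D3: mem[0x04..0x07] <- [4a c7 c0 1c]
D4: mem[0x16..0x19] <- [4a c7 c0 1c]
query mem[0x20]=0xd6, mem[0x01]=0xa2, mem[0x17]=0xc7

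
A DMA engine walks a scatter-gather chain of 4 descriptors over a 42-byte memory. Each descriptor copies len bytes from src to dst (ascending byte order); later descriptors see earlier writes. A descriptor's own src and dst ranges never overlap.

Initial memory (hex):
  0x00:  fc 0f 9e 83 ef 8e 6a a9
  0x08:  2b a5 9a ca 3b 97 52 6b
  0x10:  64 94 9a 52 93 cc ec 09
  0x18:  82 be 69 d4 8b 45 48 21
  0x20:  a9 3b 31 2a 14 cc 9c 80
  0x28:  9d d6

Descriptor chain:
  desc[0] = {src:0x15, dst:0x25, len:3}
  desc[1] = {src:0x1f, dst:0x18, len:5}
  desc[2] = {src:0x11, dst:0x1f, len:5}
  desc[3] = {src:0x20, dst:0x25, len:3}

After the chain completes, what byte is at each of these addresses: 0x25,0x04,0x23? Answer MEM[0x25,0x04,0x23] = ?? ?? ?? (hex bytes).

MEM[0x25,0x04,0x23] = 9a ef cc

D0: mem[0x25..0x27] <- [cc ec 09]
D1: mem[0x18..0x1c] <- [21 a9 3b 31 2a]
D2: mem[0x1f..0x23] <- [94 9a 52 93 cc]
D3: mem[0x25..0x27] <- [9a 52 93]
query mem[0x25]=0x9a, mem[0x04]=0xef, mem[0x23]=0xcc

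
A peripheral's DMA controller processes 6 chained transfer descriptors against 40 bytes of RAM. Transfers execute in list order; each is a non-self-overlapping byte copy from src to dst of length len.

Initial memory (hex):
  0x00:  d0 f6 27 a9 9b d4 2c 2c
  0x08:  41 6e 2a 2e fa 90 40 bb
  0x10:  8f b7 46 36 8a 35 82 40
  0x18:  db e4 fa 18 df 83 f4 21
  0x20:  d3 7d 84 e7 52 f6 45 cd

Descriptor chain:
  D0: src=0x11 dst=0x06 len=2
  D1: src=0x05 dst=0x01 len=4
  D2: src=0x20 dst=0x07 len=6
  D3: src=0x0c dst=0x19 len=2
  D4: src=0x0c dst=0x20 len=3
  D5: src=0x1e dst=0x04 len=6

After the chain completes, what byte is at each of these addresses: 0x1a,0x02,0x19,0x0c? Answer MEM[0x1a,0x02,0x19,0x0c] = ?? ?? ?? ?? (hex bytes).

MEM[0x1a,0x02,0x19,0x0c] = 90 b7 f6 f6

  after D0: wrote 2B at 0x06 = b746
  after D1: wrote 4B at 0x01 = d4b74641
  after D2: wrote 6B at 0x07 = d37d84e752f6
  after D3: wrote 2B at 0x19 = f690
  after D4: wrote 3B at 0x20 = f69040
  after D5: wrote 6B at 0x04 = f421f69040e7
query mem[0x1a]=0x90, mem[0x02]=0xb7, mem[0x19]=0xf6, mem[0x0c]=0xf6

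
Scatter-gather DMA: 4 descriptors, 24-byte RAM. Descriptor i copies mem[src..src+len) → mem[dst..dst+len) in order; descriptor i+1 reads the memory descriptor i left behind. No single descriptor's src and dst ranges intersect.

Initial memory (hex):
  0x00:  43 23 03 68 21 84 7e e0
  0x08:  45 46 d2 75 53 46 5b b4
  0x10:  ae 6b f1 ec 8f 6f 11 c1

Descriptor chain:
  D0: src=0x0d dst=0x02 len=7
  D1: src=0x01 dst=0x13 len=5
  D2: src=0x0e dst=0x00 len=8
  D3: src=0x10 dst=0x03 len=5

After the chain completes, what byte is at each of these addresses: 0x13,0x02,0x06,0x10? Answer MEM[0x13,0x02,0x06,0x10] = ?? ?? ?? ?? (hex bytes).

[0] 0x0d->0x02 len=7 : 46 5b b4 ae 6b f1 ec
[1] 0x01->0x13 len=5 : 23 46 5b b4 ae
[2] 0x0e->0x00 len=8 : 5b b4 ae 6b f1 23 46 5b
[3] 0x10->0x03 len=5 : ae 6b f1 23 46
query mem[0x13]=0x23, mem[0x02]=0xae, mem[0x06]=0x23, mem[0x10]=0xae

MEM[0x13,0x02,0x06,0x10] = 23 ae 23 ae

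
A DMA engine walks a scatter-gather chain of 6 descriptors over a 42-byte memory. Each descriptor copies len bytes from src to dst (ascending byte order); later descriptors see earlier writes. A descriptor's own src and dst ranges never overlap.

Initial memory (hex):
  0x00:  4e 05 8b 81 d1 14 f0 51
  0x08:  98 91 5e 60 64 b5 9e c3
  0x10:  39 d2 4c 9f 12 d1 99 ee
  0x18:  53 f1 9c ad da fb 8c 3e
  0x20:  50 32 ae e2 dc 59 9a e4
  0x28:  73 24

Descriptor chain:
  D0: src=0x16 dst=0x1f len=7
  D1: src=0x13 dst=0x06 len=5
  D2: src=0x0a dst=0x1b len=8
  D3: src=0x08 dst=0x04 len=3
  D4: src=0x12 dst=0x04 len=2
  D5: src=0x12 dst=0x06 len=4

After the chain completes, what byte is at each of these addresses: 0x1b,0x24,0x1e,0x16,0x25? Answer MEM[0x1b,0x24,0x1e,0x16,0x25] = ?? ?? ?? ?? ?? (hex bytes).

MEM[0x1b,0x24,0x1e,0x16,0x25] = ee ad b5 99 da

#0 dst[0x1f+7] := {0x99,0xee,0x53,0xf1,0x9c,0xad,0xda}
#1 dst[0x06+5] := {0x9f,0x12,0xd1,0x99,0xee}
#2 dst[0x1b+8] := {0xee,0x60,0x64,0xb5,0x9e,0xc3,0x39,0xd2}
#3 dst[0x04+3] := {0xd1,0x99,0xee}
#4 dst[0x04+2] := {0x4c,0x9f}
#5 dst[0x06+4] := {0x4c,0x9f,0x12,0xd1}
query mem[0x1b]=0xee, mem[0x24]=0xad, mem[0x1e]=0xb5, mem[0x16]=0x99, mem[0x25]=0xda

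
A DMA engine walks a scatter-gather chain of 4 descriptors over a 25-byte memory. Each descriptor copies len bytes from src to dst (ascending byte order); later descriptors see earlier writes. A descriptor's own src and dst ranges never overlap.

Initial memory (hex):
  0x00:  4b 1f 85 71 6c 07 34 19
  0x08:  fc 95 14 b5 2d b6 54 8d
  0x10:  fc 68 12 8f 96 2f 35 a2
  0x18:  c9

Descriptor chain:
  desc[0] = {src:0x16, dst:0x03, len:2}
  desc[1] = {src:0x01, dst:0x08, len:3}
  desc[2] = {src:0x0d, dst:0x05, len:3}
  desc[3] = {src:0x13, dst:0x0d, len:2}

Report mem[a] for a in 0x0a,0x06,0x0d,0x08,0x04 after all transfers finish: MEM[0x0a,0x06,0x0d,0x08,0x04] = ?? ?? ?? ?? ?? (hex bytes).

D0: mem[0x03..0x04] <- [35 a2]
D1: mem[0x08..0x0a] <- [1f 85 35]
D2: mem[0x05..0x07] <- [b6 54 8d]
D3: mem[0x0d..0x0e] <- [8f 96]
query mem[0x0a]=0x35, mem[0x06]=0x54, mem[0x0d]=0x8f, mem[0x08]=0x1f, mem[0x04]=0xa2

MEM[0x0a,0x06,0x0d,0x08,0x04] = 35 54 8f 1f a2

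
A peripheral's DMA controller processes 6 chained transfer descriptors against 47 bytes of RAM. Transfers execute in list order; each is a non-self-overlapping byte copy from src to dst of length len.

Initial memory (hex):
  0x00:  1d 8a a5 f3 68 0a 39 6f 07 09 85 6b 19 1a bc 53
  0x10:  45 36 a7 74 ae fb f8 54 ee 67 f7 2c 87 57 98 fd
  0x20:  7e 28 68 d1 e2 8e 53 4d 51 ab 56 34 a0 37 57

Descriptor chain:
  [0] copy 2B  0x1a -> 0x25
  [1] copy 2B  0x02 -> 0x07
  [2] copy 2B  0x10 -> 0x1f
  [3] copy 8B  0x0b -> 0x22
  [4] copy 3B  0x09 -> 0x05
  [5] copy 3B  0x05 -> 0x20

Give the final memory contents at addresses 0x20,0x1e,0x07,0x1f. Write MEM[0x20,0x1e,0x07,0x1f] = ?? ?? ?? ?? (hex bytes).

MEM[0x20,0x1e,0x07,0x1f] = 09 98 6b 45

#0 dst[0x25+2] := {0xf7,0x2c}
#1 dst[0x07+2] := {0xa5,0xf3}
#2 dst[0x1f+2] := {0x45,0x36}
#3 dst[0x22+8] := {0x6b,0x19,0x1a,0xbc,0x53,0x45,0x36,0xa7}
#4 dst[0x05+3] := {0x09,0x85,0x6b}
#5 dst[0x20+3] := {0x09,0x85,0x6b}
query mem[0x20]=0x09, mem[0x1e]=0x98, mem[0x07]=0x6b, mem[0x1f]=0x45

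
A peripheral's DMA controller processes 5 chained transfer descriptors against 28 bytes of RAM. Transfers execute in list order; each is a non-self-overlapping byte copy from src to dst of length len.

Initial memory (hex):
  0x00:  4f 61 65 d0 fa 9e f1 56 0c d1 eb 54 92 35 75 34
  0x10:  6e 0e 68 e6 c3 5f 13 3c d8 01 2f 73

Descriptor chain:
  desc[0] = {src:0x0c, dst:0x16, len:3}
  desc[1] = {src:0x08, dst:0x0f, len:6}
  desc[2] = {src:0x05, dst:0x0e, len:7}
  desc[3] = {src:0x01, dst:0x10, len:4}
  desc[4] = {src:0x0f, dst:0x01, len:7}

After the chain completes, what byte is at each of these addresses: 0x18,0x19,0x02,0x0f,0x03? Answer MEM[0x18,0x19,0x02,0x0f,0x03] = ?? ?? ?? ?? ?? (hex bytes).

  after D0: wrote 3B at 0x16 = 923575
  after D1: wrote 6B at 0x0f = 0cd1eb549235
  after D2: wrote 7B at 0x0e = 9ef1560cd1eb54
  after D3: wrote 4B at 0x10 = 6165d0fa
  after D4: wrote 7B at 0x01 = f16165d0fa545f
query mem[0x18]=0x75, mem[0x19]=0x01, mem[0x02]=0x61, mem[0x0f]=0xf1, mem[0x03]=0x65

MEM[0x18,0x19,0x02,0x0f,0x03] = 75 01 61 f1 65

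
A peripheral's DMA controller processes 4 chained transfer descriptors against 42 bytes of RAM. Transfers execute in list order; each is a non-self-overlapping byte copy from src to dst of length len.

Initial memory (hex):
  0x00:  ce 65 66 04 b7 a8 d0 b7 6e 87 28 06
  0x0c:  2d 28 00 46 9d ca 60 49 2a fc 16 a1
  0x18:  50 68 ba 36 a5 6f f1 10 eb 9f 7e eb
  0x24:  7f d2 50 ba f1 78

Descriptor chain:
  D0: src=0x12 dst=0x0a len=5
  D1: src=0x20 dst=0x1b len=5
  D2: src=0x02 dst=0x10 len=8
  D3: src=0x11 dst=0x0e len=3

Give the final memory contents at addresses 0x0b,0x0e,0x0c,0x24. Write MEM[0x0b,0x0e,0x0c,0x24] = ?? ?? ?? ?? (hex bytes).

[0] 0x12->0x0a len=5 : 60 49 2a fc 16
[1] 0x20->0x1b len=5 : eb 9f 7e eb 7f
[2] 0x02->0x10 len=8 : 66 04 b7 a8 d0 b7 6e 87
[3] 0x11->0x0e len=3 : 04 b7 a8
query mem[0x0b]=0x49, mem[0x0e]=0x04, mem[0x0c]=0x2a, mem[0x24]=0x7f

MEM[0x0b,0x0e,0x0c,0x24] = 49 04 2a 7f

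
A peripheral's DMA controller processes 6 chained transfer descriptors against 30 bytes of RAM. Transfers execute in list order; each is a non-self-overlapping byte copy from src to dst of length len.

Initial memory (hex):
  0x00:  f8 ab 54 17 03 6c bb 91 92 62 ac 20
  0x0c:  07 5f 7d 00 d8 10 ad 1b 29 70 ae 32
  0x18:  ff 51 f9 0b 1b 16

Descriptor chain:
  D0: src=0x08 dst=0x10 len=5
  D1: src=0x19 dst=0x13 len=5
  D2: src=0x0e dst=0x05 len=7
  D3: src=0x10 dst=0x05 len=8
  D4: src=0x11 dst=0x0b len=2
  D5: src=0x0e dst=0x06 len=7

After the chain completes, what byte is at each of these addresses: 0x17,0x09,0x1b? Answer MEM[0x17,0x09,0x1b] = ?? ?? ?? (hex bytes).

  after D0: wrote 5B at 0x10 = 9262ac2007
  after D1: wrote 5B at 0x13 = 51f90b1b16
  after D2: wrote 7B at 0x05 = 7d009262ac51f9
  after D3: wrote 8B at 0x05 = 9262ac51f90b1b16
  after D4: wrote 2B at 0x0b = 62ac
  after D5: wrote 7B at 0x06 = 7d009262ac51f9
query mem[0x17]=0x16, mem[0x09]=0x62, mem[0x1b]=0x0b

MEM[0x17,0x09,0x1b] = 16 62 0b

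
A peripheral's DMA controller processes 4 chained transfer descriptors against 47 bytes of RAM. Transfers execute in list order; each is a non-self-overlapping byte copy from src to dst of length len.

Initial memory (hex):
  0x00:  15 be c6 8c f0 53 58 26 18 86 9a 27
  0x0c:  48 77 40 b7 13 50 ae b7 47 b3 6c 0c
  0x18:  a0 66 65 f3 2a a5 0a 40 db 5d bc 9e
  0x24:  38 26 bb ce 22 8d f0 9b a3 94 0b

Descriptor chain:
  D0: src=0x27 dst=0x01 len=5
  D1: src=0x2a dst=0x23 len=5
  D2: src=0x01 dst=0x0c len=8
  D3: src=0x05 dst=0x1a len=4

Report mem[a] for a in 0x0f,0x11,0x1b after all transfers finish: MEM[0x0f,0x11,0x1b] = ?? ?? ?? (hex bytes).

D0: mem[0x01..0x05] <- [ce 22 8d f0 9b]
D1: mem[0x23..0x27] <- [f0 9b a3 94 0b]
D2: mem[0x0c..0x13] <- [ce 22 8d f0 9b 58 26 18]
D3: mem[0x1a..0x1d] <- [9b 58 26 18]
query mem[0x0f]=0xf0, mem[0x11]=0x58, mem[0x1b]=0x58

MEM[0x0f,0x11,0x1b] = f0 58 58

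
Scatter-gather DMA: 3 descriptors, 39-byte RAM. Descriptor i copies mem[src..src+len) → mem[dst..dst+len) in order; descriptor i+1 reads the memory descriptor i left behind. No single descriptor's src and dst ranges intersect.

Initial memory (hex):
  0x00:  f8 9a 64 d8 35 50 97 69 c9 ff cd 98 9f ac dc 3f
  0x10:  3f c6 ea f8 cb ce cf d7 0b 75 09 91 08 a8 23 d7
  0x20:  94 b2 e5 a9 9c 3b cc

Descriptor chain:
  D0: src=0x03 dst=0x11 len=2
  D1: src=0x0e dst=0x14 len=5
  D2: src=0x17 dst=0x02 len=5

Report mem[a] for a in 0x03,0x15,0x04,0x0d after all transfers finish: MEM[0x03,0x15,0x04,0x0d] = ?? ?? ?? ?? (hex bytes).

MEM[0x03,0x15,0x04,0x0d] = 35 3f 75 ac

[0] 0x03->0x11 len=2 : d8 35
[1] 0x0e->0x14 len=5 : dc 3f 3f d8 35
[2] 0x17->0x02 len=5 : d8 35 75 09 91
query mem[0x03]=0x35, mem[0x15]=0x3f, mem[0x04]=0x75, mem[0x0d]=0xac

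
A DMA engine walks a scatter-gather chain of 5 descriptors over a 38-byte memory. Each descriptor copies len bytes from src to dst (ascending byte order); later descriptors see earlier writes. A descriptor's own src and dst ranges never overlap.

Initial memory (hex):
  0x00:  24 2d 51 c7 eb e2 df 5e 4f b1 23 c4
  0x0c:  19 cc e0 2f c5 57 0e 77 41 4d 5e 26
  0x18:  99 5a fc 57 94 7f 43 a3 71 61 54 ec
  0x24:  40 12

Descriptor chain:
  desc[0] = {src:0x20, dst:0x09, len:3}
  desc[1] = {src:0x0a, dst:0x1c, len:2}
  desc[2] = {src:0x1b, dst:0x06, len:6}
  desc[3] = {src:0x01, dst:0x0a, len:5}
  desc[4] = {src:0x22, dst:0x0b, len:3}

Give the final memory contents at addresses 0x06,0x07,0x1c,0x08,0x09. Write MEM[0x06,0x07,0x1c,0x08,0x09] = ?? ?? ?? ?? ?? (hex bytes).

MEM[0x06,0x07,0x1c,0x08,0x09] = 57 61 61 54 43

#0 dst[0x09+3] := {0x71,0x61,0x54}
#1 dst[0x1c+2] := {0x61,0x54}
#2 dst[0x06+6] := {0x57,0x61,0x54,0x43,0xa3,0x71}
#3 dst[0x0a+5] := {0x2d,0x51,0xc7,0xeb,0xe2}
#4 dst[0x0b+3] := {0x54,0xec,0x40}
query mem[0x06]=0x57, mem[0x07]=0x61, mem[0x1c]=0x61, mem[0x08]=0x54, mem[0x09]=0x43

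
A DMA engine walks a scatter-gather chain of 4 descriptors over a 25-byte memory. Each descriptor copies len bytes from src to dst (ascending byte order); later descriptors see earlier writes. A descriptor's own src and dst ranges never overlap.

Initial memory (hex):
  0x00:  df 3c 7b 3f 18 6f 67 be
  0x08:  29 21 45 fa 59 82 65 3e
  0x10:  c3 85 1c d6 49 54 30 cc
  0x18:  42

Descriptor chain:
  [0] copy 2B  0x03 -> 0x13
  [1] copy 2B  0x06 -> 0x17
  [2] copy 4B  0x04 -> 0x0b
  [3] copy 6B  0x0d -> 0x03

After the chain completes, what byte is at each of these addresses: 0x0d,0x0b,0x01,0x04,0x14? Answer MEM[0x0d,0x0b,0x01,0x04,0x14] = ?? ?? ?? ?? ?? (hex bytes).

#0 dst[0x13+2] := {0x3f,0x18}
#1 dst[0x17+2] := {0x67,0xbe}
#2 dst[0x0b+4] := {0x18,0x6f,0x67,0xbe}
#3 dst[0x03+6] := {0x67,0xbe,0x3e,0xc3,0x85,0x1c}
query mem[0x0d]=0x67, mem[0x0b]=0x18, mem[0x01]=0x3c, mem[0x04]=0xbe, mem[0x14]=0x18

MEM[0x0d,0x0b,0x01,0x04,0x14] = 67 18 3c be 18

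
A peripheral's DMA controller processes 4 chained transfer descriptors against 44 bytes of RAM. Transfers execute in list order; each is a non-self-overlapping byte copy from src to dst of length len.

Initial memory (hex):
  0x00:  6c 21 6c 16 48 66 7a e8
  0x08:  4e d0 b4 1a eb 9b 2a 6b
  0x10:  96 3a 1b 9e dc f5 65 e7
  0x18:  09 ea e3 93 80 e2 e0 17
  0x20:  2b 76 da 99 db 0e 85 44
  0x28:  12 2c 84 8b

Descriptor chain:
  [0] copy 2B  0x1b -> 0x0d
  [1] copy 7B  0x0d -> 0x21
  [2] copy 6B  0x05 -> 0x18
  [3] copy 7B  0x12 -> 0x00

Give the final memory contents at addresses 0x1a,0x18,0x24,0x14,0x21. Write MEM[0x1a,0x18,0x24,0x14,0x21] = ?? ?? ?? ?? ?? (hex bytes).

D0: mem[0x0d..0x0e] <- [93 80]
D1: mem[0x21..0x27] <- [93 80 6b 96 3a 1b 9e]
D2: mem[0x18..0x1d] <- [66 7a e8 4e d0 b4]
D3: mem[0x00..0x06] <- [1b 9e dc f5 65 e7 66]
query mem[0x1a]=0xe8, mem[0x18]=0x66, mem[0x24]=0x96, mem[0x14]=0xdc, mem[0x21]=0x93

MEM[0x1a,0x18,0x24,0x14,0x21] = e8 66 96 dc 93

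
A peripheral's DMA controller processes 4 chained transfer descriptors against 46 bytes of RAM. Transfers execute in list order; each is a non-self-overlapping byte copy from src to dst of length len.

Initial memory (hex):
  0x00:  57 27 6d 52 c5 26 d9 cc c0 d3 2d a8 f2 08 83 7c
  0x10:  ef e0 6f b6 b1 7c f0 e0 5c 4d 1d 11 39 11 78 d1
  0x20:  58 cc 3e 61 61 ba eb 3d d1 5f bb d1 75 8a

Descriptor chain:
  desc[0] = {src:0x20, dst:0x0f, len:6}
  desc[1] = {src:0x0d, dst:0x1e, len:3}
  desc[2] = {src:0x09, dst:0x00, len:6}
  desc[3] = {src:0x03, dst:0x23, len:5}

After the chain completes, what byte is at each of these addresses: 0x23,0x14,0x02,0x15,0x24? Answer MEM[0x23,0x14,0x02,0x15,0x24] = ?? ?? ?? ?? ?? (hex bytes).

MEM[0x23,0x14,0x02,0x15,0x24] = f2 ba a8 7c 08

[0] 0x20->0x0f len=6 : 58 cc 3e 61 61 ba
[1] 0x0d->0x1e len=3 : 08 83 58
[2] 0x09->0x00 len=6 : d3 2d a8 f2 08 83
[3] 0x03->0x23 len=5 : f2 08 83 d9 cc
query mem[0x23]=0xf2, mem[0x14]=0xba, mem[0x02]=0xa8, mem[0x15]=0x7c, mem[0x24]=0x08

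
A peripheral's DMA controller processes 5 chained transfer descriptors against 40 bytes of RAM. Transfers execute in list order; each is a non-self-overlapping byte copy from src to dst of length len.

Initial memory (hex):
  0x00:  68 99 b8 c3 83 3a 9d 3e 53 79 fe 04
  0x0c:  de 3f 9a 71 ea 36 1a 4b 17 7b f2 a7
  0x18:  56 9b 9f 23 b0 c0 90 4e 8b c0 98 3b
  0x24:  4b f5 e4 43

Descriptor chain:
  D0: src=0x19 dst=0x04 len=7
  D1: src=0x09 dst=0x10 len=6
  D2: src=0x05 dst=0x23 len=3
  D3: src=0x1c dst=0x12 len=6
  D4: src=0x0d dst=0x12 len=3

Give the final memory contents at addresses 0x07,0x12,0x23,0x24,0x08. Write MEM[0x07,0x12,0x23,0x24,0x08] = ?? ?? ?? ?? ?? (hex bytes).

[0] 0x19->0x04 len=7 : 9b 9f 23 b0 c0 90 4e
[1] 0x09->0x10 len=6 : 90 4e 04 de 3f 9a
[2] 0x05->0x23 len=3 : 9f 23 b0
[3] 0x1c->0x12 len=6 : b0 c0 90 4e 8b c0
[4] 0x0d->0x12 len=3 : 3f 9a 71
query mem[0x07]=0xb0, mem[0x12]=0x3f, mem[0x23]=0x9f, mem[0x24]=0x23, mem[0x08]=0xc0

MEM[0x07,0x12,0x23,0x24,0x08] = b0 3f 9f 23 c0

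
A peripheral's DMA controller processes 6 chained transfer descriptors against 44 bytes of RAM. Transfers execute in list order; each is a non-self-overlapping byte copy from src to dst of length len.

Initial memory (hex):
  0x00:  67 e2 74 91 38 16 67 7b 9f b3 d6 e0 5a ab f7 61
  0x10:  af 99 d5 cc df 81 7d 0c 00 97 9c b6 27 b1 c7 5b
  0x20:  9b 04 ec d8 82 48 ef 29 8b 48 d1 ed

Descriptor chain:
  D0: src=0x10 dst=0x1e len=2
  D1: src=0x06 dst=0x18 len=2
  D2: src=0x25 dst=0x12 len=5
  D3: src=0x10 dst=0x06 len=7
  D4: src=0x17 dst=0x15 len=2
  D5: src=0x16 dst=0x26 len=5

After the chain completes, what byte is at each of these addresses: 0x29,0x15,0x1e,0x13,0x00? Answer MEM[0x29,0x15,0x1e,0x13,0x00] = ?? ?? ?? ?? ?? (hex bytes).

MEM[0x29,0x15,0x1e,0x13,0x00] = 7b 0c af ef 67

D0: mem[0x1e..0x1f] <- [af 99]
D1: mem[0x18..0x19] <- [67 7b]
D2: mem[0x12..0x16] <- [48 ef 29 8b 48]
D3: mem[0x06..0x0c] <- [af 99 48 ef 29 8b 48]
D4: mem[0x15..0x16] <- [0c 67]
D5: mem[0x26..0x2a] <- [67 0c 67 7b 9c]
query mem[0x29]=0x7b, mem[0x15]=0x0c, mem[0x1e]=0xaf, mem[0x13]=0xef, mem[0x00]=0x67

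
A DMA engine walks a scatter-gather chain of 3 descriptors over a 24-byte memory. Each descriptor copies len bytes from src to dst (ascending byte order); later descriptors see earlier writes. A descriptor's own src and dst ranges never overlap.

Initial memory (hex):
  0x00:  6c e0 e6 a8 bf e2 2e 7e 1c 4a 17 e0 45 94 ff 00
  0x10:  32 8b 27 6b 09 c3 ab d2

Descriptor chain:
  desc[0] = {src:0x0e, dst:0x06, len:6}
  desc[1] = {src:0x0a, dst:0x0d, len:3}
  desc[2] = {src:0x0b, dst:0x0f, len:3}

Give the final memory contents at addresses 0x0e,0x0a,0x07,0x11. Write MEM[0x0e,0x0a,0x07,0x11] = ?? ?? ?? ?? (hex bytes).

#0 dst[0x06+6] := {0xff,0x00,0x32,0x8b,0x27,0x6b}
#1 dst[0x0d+3] := {0x27,0x6b,0x45}
#2 dst[0x0f+3] := {0x6b,0x45,0x27}
query mem[0x0e]=0x6b, mem[0x0a]=0x27, mem[0x07]=0x00, mem[0x11]=0x27

MEM[0x0e,0x0a,0x07,0x11] = 6b 27 00 27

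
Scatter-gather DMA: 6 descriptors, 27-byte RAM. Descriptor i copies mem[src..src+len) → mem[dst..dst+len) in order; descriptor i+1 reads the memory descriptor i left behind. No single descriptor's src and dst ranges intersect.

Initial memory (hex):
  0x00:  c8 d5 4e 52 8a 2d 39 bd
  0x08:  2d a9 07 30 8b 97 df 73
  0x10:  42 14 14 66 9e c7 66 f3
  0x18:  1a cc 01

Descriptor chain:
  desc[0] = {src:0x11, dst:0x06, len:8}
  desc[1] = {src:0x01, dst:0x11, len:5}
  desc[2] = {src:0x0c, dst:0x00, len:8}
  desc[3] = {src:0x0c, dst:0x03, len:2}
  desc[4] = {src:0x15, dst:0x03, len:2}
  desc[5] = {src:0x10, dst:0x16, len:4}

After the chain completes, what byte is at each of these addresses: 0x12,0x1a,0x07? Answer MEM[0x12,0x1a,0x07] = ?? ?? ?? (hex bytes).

D0: mem[0x06..0x0d] <- [14 14 66 9e c7 66 f3 1a]
D1: mem[0x11..0x15] <- [d5 4e 52 8a 2d]
D2: mem[0x00..0x07] <- [f3 1a df 73 42 d5 4e 52]
D3: mem[0x03..0x04] <- [f3 1a]
D4: mem[0x03..0x04] <- [2d 66]
D5: mem[0x16..0x19] <- [42 d5 4e 52]
query mem[0x12]=0x4e, mem[0x1a]=0x01, mem[0x07]=0x52

MEM[0x12,0x1a,0x07] = 4e 01 52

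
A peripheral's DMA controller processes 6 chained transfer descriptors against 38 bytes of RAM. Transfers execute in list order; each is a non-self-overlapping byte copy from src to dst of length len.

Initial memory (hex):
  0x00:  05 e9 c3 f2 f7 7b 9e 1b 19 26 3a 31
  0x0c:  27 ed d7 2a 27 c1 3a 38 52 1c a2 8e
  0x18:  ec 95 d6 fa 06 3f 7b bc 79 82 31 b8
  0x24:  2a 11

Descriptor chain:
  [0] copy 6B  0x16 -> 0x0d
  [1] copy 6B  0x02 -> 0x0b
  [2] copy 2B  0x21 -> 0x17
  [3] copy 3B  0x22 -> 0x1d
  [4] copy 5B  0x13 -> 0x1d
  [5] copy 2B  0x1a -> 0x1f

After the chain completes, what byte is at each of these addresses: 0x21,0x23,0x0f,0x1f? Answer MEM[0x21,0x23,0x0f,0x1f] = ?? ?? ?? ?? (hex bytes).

[0] 0x16->0x0d len=6 : a2 8e ec 95 d6 fa
[1] 0x02->0x0b len=6 : c3 f2 f7 7b 9e 1b
[2] 0x21->0x17 len=2 : 82 31
[3] 0x22->0x1d len=3 : 31 b8 2a
[4] 0x13->0x1d len=5 : 38 52 1c a2 82
[5] 0x1a->0x1f len=2 : d6 fa
query mem[0x21]=0x82, mem[0x23]=0xb8, mem[0x0f]=0x9e, mem[0x1f]=0xd6

MEM[0x21,0x23,0x0f,0x1f] = 82 b8 9e d6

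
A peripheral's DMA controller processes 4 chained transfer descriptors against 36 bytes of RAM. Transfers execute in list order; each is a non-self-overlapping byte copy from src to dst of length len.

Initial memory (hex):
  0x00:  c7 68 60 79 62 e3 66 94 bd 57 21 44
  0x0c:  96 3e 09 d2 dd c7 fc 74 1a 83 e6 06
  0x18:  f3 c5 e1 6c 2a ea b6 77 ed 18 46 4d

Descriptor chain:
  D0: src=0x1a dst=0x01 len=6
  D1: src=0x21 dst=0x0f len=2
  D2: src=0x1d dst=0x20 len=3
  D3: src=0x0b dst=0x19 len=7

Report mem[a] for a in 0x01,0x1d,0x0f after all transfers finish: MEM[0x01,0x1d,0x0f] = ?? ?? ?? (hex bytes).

#0 dst[0x01+6] := {0xe1,0x6c,0x2a,0xea,0xb6,0x77}
#1 dst[0x0f+2] := {0x18,0x46}
#2 dst[0x20+3] := {0xea,0xb6,0x77}
#3 dst[0x19+7] := {0x44,0x96,0x3e,0x09,0x18,0x46,0xc7}
query mem[0x01]=0xe1, mem[0x1d]=0x18, mem[0x0f]=0x18

MEM[0x01,0x1d,0x0f] = e1 18 18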